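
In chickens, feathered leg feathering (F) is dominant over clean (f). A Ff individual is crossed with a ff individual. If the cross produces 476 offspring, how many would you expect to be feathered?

Punnett square for Ff × ff:
Offspring genotypes: 2 Ff, 2 ff
feathered: 2, clean: 2
feathered: 2 out of 4 → fraction 1/2
Expected count = 1/2 × 476 = 238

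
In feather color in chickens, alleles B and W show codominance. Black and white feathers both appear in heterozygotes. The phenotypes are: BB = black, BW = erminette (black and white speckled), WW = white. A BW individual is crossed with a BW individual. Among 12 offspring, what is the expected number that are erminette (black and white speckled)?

Punnett square for BW × BW:
Offspring genotypes: 1 BB, 2 BW, 1 WW
Phenotype counts: 1 black, 2 erminette (black and white speckled), 1 white
erminette (black and white speckled): 2 out of 4 → fraction 1/2
Expected count = 1/2 × 12 = 6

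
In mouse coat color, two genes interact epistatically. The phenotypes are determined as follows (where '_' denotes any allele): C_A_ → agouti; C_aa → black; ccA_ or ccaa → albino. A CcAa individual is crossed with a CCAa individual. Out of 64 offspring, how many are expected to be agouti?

Cross: CcAa × CCAa — consider each gene separately:
C gene: Cc × CC → 2 CC, 2 Cc → 4 C_ (out of 4)
A gene: Aa × Aa → 1 AA, 2 Aa, 1 aa → 3 A_ : 1 aa (out of 4)
Genotype classes (out of 4 × 4 = 16): C_A_ = 4×3 = 12; C_aa = 4×1 = 4
Apply the phenotype rules: C_A_ (12) → agouti; C_aa (4) → black
Phenotype counts (out of 16): 12 agouti, 4 black
agouti: 12 out of 16 → fraction 3/4
Expected count = 3/4 × 64 = 48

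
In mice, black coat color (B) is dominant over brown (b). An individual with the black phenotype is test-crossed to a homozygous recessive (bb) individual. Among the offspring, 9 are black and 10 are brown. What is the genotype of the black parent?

Test cross: ? × bb
Offspring: 9 black, 10 brown — approximately 1:1.
A 1:1 ratio in a test cross indicates the unknown parent is heterozygous (Bb).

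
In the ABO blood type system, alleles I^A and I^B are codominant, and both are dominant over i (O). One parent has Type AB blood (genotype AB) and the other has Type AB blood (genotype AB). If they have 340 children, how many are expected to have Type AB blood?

Cross: AB × AB
Possible offspring genotypes: 1 AA, 2 AB, 1 BB
Blood type counts: 1 Type A, 2 Type AB, 1 Type B
Probability of Type AB: 2/4 = 1/2
Expected count = 1/2 × 340 = 170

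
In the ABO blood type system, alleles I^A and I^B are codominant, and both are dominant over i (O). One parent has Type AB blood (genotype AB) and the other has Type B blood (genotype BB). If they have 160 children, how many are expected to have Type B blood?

Cross: AB × BB
Possible offspring genotypes: 2 AB, 2 BB
Blood type counts: 2 Type AB, 2 Type B
Probability of Type B: 2/4 = 1/2
Expected count = 1/2 × 160 = 80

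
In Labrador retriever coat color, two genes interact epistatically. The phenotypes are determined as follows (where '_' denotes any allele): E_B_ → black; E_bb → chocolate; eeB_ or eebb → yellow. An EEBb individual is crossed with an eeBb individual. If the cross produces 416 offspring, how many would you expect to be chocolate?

Cross: EEBb × eeBb — consider each gene separately:
E gene: EE × ee → 4 Ee → 4 E_ (out of 4)
B gene: Bb × Bb → 1 BB, 2 Bb, 1 bb → 3 B_ : 1 bb (out of 4)
Genotype classes (out of 4 × 4 = 16): E_B_ = 4×3 = 12; E_bb = 4×1 = 4
Apply the phenotype rules: E_B_ (12) → black; E_bb (4) → chocolate
Phenotype counts (out of 16): 12 black, 4 chocolate
chocolate: 4 out of 16 → fraction 1/4
Expected count = 1/4 × 416 = 104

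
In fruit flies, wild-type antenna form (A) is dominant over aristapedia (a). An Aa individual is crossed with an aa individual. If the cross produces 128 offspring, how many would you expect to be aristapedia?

Punnett square for Aa × aa:
Offspring genotypes: 2 Aa, 2 aa
wild-type: 2, aristapedia: 2
aristapedia: 2 out of 4 → fraction 1/2
Expected count = 1/2 × 128 = 64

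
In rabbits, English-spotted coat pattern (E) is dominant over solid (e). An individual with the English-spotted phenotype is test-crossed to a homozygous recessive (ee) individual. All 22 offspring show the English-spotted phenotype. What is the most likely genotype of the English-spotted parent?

Test cross: ? × ee
All offspring are English-spotted.
If the unknown parent were heterozygous (Ee), about half of 22 offspring would be solid; none are. The unknown parent is most likely homozygous dominant (EE).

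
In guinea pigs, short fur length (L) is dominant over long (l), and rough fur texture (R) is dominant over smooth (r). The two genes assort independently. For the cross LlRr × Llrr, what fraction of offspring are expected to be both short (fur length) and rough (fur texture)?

Dihybrid cross LlRr × Llrr — consider each gene separately:
fur length: Ll × Ll → 1 LL, 2 Ll, 1 ll → 3 L_ : 1 ll (out of 4)
fur texture: Rr × rr → 2 Rr, 2 rr → 2 R_ : 2 rr (out of 4)
Looking for: short (L_) and rough (R_)
P(short) = 3/4, P(rough) = 2/4
P(both) = 3/4 × 2/4 = 6/16 = 3/8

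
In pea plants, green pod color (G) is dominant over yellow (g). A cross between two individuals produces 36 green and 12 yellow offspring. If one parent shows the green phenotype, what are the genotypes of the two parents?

Observed offspring: 36 green, 12 yellow
The observed ratio simplifies to 3:1. Yellow (gg) offspring appear, so each parent must contribute one g allele. The parent stated to show green carries G, so it is Gg. The other parent is then either Gg or gg: Gg × gg would give a 1:1 split, whereas Gg × Gg gives 3:1 — matching the data. So both parents are heterozygous (Gg × Gg).
Parent genotypes: Gg × Gg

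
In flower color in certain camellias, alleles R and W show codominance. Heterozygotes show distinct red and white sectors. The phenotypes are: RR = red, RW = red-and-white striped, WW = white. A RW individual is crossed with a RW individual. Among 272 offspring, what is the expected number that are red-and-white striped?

Punnett square for RW × RW:
Offspring genotypes: 1 RR, 2 RW, 1 WW
Phenotype counts: 1 red, 2 red-and-white striped, 1 white
red-and-white striped: 2 out of 4 → fraction 1/2
Expected count = 1/2 × 272 = 136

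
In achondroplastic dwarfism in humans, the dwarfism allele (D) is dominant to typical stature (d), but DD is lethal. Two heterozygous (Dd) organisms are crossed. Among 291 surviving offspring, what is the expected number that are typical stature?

Cross: Dd × Dd
Punnett square offspring (before lethality): 1 DD, 2 Dd, 1 dd
The DD genotype is lethal (embryos die); surviving offspring: 2 Dd, 1 dd
typical stature: 1 out of 3 → fraction 1/3
Expected count = 1/3 × 291 = 97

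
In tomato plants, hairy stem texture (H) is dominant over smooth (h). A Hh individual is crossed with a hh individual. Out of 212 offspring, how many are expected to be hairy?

Punnett square for Hh × hh:
Offspring genotypes: 2 Hh, 2 hh
hairy: 2, smooth: 2
hairy: 2 out of 4 → fraction 1/2
Expected count = 1/2 × 212 = 106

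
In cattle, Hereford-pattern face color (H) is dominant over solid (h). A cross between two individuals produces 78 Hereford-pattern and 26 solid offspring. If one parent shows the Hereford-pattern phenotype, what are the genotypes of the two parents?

Observed offspring: 78 Hereford-pattern, 26 solid
The observed ratio simplifies to 3:1. Solid (hh) offspring appear, so each parent must contribute one h allele. The parent stated to show Hereford-pattern carries H, so it is Hh. The other parent is then either Hh or hh: Hh × hh would give a 1:1 split, whereas Hh × Hh gives 3:1 — matching the data. So both parents are heterozygous (Hh × Hh).
Parent genotypes: Hh × Hh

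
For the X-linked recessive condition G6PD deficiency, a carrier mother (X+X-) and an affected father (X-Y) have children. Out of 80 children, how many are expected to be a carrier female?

Cross: X+X- × X-Y
Offspring: 1 X+X-, 1 X+Y, 1 X-X-, 1 X-Y
Probability of a carrier female: 1/4
Expected count = 1/4 × 80 = 20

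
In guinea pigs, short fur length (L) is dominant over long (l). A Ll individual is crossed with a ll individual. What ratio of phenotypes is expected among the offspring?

Punnett square for Ll × ll:
Offspring genotypes: 2 Ll, 2 ll
short: 2, long: 2
Ratio: 1:1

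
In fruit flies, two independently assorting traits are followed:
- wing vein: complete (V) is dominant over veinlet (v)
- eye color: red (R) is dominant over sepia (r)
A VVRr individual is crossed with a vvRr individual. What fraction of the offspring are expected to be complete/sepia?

Dihybrid cross VVRr × vvRr — consider each gene separately:
wing vein: VV × vv → 4 Vv → 4 V_ (out of 4)
eye color: Rr × Rr → 1 RR, 2 Rr, 1 rr → 3 R_ : 1 rr (out of 4)
Combine (counts out of 4 × 4 = 16): complete/red (V_R_) = 4×3 = 12; complete/sepia (V_rr) = 4×1 = 4
Phenotype counts (out of 16): 12 complete/red, 4 complete/sepia
complete/sepia: 4 out of 16
Probability: 4/16 = 1/4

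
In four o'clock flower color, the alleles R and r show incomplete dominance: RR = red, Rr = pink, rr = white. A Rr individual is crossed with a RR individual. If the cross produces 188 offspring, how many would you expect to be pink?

Punnett square for Rr × RR:
Offspring genotypes: 2 RR, 2 Rr
Phenotype counts: 2 red, 2 pink
pink: 2 out of 4 → fraction 1/2
Expected count = 1/2 × 188 = 94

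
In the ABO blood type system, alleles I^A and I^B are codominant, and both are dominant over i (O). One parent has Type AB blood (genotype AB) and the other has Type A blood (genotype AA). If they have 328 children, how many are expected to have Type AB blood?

Cross: AB × AA
Possible offspring genotypes: 2 AA, 2 AB
Blood type counts: 2 Type A, 2 Type AB
Probability of Type AB: 2/4 = 1/2
Expected count = 1/2 × 328 = 164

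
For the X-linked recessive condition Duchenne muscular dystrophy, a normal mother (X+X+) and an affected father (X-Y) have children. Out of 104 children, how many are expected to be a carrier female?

Cross: X+X+ × X-Y
Offspring: 2 X+X-, 2 X+Y
Probability of a carrier female: 2/4 = 1/2
Expected count = 1/2 × 104 = 52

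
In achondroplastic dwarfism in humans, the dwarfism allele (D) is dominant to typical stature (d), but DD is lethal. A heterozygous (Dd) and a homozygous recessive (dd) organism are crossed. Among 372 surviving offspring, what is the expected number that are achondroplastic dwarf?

Cross: Dd × dd
Punnett square offspring (before lethality): 2 Dd, 2 dd
No DD offspring are produced in this cross.
achondroplastic dwarf: 2 out of 4 → fraction 1/2
Expected count = 1/2 × 372 = 186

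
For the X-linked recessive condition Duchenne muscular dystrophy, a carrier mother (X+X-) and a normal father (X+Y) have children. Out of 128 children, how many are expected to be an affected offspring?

Cross: X+X- × X+Y
Offspring: 1 X+X+, 1 X+Y, 1 X+X-, 1 X-Y
Probability of an affected offspring: 1/4
Expected count = 1/4 × 128 = 32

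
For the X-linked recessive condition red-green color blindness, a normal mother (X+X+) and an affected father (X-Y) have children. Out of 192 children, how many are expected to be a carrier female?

Cross: X+X+ × X-Y
Offspring: 2 X+X-, 2 X+Y
Probability of a carrier female: 2/4 = 1/2
Expected count = 1/2 × 192 = 96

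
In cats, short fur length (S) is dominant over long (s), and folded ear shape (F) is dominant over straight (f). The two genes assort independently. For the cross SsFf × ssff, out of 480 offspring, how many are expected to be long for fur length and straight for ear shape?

Dihybrid cross SsFf × ssff — consider each gene separately:
fur length: Ss × ss → 2 Ss, 2 ss → 2 S_ : 2 ss (out of 4)
ear shape: Ff × ff → 2 Ff, 2 ff → 2 F_ : 2 ff (out of 4)
Looking for: long (ss) and straight (ff)
P(long) = 2/4, P(straight) = 2/4
P(both) = 2/4 × 2/4 = 4/16 = 1/4
Expected count = 1/4 × 480 = 120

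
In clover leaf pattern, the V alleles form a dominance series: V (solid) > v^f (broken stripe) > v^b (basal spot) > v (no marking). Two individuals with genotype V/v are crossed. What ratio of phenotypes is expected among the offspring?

Cross: V/v × V/v
Allele dominance: V > v^f > v^b > v
Offspring genotypes: 1 V/V, 2 V/v, 1 v/v
Phenotype counts: 3 solid, 1 unmarked
Ratio: 3 solid : 1 unmarked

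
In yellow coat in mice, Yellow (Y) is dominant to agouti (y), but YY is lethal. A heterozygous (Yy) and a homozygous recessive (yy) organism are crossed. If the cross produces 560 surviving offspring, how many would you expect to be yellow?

Cross: Yy × yy
Punnett square offspring (before lethality): 2 Yy, 2 yy
No YY offspring are produced in this cross.
yellow: 2 out of 4 → fraction 1/2
Expected count = 1/2 × 560 = 280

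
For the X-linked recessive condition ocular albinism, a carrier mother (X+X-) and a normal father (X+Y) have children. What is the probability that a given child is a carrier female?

Cross: X+X- × X+Y
Offspring: 1 X+X+, 1 X+Y, 1 X+X-, 1 X-Y
Probability of a carrier female: 1/4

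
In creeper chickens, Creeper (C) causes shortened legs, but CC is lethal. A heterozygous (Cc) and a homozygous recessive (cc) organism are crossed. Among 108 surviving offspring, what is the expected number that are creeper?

Cross: Cc × cc
Punnett square offspring (before lethality): 2 Cc, 2 cc
No CC offspring are produced in this cross.
creeper: 2 out of 4 → fraction 1/2
Expected count = 1/2 × 108 = 54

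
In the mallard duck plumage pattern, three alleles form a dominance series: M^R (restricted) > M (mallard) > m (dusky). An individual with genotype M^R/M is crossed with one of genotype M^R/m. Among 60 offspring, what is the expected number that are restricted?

Cross: M^R/M × M^R/m
Allele dominance: M^R > M > m
Offspring genotypes: 1 M^R/M^R, 1 M^R/m, 1 M^R/M, 1 M/m
Phenotype counts: 3 restricted, 1 mallard
restricted: 3 out of 4 → fraction 3/4
Expected count = 3/4 × 60 = 45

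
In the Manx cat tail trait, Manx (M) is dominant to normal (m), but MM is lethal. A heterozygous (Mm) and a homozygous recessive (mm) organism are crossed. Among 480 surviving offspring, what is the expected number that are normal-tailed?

Cross: Mm × mm
Punnett square offspring (before lethality): 2 Mm, 2 mm
No MM offspring are produced in this cross.
normal-tailed: 2 out of 4 → fraction 1/2
Expected count = 1/2 × 480 = 240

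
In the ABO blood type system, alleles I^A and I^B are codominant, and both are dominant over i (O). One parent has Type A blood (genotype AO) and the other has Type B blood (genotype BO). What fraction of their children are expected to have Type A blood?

Cross: AO × BO
Possible offspring genotypes: 1 AB, 1 AO, 1 BO, 1 OO
Blood type counts: 1 Type AB, 1 Type A, 1 Type B, 1 Type O
Probability of Type A: 1/4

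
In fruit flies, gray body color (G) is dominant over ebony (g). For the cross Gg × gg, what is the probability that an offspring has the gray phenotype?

Punnett square for Gg × gg:
Offspring genotypes: 2 Gg, 2 gg
Total offspring: 4
Count with target: 2
Probability: 2/4 = 1/2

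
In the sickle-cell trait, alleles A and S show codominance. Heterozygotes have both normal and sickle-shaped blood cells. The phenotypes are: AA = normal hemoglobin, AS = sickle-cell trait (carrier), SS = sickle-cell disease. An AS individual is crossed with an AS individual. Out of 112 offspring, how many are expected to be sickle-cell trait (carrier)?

Punnett square for AS × AS:
Offspring genotypes: 1 AA, 2 AS, 1 SS
Phenotype counts: 1 normal hemoglobin, 2 sickle-cell trait (carrier), 1 sickle-cell disease
sickle-cell trait (carrier): 2 out of 4 → fraction 1/2
Expected count = 1/2 × 112 = 56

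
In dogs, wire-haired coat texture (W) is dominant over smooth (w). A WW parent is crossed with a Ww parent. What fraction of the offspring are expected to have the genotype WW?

Punnett square for WW × Ww:
Offspring genotypes: 2 WW, 2 Ww
Total offspring: 4
Count with target: 2
Probability: 2/4 = 1/2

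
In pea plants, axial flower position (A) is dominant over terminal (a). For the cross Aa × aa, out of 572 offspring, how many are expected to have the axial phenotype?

Punnett square for Aa × aa:
Offspring genotypes: 2 Aa, 2 aa
Total offspring: 4
Count with target: 2
Probability: 2/4 = 1/2
Expected count = 1/2 × 572 = 286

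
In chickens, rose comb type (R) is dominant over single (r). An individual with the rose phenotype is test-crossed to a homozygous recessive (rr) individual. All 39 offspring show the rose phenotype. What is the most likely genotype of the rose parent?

Test cross: ? × rr
All offspring are rose.
If the unknown parent were heterozygous (Rr), about half of 39 offspring would be single; none are. The unknown parent is most likely homozygous dominant (RR).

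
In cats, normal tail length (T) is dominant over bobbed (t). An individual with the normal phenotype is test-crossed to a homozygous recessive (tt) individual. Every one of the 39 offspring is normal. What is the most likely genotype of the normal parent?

Test cross: ? × tt
All offspring are normal.
If the unknown parent were heterozygous (Tt), about half of 39 offspring would be bobbed; none are. The unknown parent is most likely homozygous dominant (TT).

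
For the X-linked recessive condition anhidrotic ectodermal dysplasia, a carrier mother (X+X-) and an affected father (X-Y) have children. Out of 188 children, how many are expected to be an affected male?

Cross: X+X- × X-Y
Offspring: 1 X+X-, 1 X+Y, 1 X-X-, 1 X-Y
Probability of an affected male: 1/4
Expected count = 1/4 × 188 = 47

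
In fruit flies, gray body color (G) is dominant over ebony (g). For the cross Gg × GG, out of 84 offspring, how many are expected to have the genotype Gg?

Punnett square for Gg × GG:
Offspring genotypes: 2 GG, 2 Gg
Total offspring: 4
Count with target: 2
Probability: 2/4 = 1/2
Expected count = 1/2 × 84 = 42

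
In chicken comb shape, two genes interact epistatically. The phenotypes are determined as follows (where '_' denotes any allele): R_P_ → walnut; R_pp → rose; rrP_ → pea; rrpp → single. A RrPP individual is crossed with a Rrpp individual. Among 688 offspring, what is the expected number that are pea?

Cross: RrPP × Rrpp — consider each gene separately:
R gene: Rr × Rr → 1 RR, 2 Rr, 1 rr → 3 R_ : 1 rr (out of 4)
P gene: PP × pp → 4 Pp → 4 P_ (out of 4)
Genotype classes (out of 4 × 4 = 16): R_P_ = 3×4 = 12; rrP_ = 1×4 = 4
Apply the phenotype rules: R_P_ (12) → walnut; rrP_ (4) → pea
Phenotype counts (out of 16): 12 walnut, 4 pea
pea: 4 out of 16 → fraction 1/4
Expected count = 1/4 × 688 = 172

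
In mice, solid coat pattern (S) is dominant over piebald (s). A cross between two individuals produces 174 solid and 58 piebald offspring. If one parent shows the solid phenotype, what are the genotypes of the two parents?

Observed offspring: 174 solid, 58 piebald
The observed ratio simplifies to 3:1. Piebald (ss) offspring appear, so each parent must contribute one s allele. The parent stated to show solid carries S, so it is Ss. The other parent is then either Ss or ss: Ss × ss would give a 1:1 split, whereas Ss × Ss gives 3:1 — matching the data. So both parents are heterozygous (Ss × Ss).
Parent genotypes: Ss × Ss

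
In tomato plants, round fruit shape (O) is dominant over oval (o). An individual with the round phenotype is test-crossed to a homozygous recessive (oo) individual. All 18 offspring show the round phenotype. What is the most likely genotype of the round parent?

Test cross: ? × oo
All offspring are round.
If the unknown parent were heterozygous (Oo), about half of 18 offspring would be oval; none are. The unknown parent is most likely homozygous dominant (OO).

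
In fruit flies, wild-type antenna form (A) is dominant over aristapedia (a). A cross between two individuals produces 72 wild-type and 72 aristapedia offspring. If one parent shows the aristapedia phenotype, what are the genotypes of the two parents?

Observed offspring: 72 wild-type, 72 aristapedia
The observed ratio simplifies to 1:1. One parent shows aristapedia, so its genotype must be aa. A 1:1 offspring split requires the other parent to be heterozygous (Aa).
Parent genotypes: aa × Aa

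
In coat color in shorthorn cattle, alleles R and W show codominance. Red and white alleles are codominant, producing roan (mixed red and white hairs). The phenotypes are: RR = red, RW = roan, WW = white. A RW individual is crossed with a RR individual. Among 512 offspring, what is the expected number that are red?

Punnett square for RW × RR:
Offspring genotypes: 2 RR, 2 RW
Phenotype counts: 2 red, 2 roan
red: 2 out of 4 → fraction 1/2
Expected count = 1/2 × 512 = 256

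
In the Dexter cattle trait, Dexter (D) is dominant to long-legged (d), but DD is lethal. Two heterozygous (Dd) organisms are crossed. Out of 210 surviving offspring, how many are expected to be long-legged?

Cross: Dd × Dd
Punnett square offspring (before lethality): 1 DD, 2 Dd, 1 dd
The DD genotype is lethal (embryos die); surviving offspring: 2 Dd, 1 dd
long-legged: 1 out of 3 → fraction 1/3
Expected count = 1/3 × 210 = 70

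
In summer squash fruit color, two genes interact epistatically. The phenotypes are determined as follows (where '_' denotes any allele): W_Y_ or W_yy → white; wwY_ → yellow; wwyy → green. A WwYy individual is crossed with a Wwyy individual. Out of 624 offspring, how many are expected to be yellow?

Cross: WwYy × Wwyy — consider each gene separately:
W gene: Ww × Ww → 1 WW, 2 Ww, 1 ww → 3 W_ : 1 ww (out of 4)
Y gene: Yy × yy → 2 Yy, 2 yy → 2 Y_ : 2 yy (out of 4)
Genotype classes (out of 4 × 4 = 16): W_Y_ = 3×2 = 6; W_yy = 3×2 = 6; wwY_ = 1×2 = 2; wwyy = 1×2 = 2
Apply the phenotype rules: W_Y_ (6) + W_yy (6) → white; wwY_ (2) → yellow; wwyy (2) → green
Phenotype counts (out of 16): 12 white, 2 yellow, 2 green
yellow: 2 out of 16 → fraction 1/8
Expected count = 1/8 × 624 = 78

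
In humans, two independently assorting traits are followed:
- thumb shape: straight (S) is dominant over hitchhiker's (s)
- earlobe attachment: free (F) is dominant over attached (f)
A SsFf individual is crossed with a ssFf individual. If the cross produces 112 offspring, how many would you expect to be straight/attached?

Dihybrid cross SsFf × ssFf — consider each gene separately:
thumb shape: Ss × ss → 2 Ss, 2 ss → 2 S_ : 2 ss (out of 4)
earlobe attachment: Ff × Ff → 1 FF, 2 Ff, 1 ff → 3 F_ : 1 ff (out of 4)
Combine (counts out of 4 × 4 = 16): straight/free (S_F_) = 2×3 = 6; straight/attached (S_ff) = 2×1 = 2; hitchhiker's/free (ssF_) = 2×3 = 6; hitchhiker's/attached (ssff) = 2×1 = 2
Phenotype counts (out of 16): 6 straight/free, 2 straight/attached, 6 hitchhiker's/free, 2 hitchhiker's/attached
straight/attached: 2 out of 16 → fraction 1/8
Expected count = 1/8 × 112 = 14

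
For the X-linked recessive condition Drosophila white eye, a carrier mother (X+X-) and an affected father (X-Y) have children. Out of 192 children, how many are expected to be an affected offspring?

Cross: X+X- × X-Y
Offspring: 1 X+X-, 1 X+Y, 1 X-X-, 1 X-Y
Probability of an affected offspring: 2/4 = 1/2
Expected count = 1/2 × 192 = 96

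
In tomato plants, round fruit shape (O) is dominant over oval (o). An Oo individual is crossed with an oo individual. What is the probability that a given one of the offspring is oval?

Punnett square for Oo × oo:
Offspring genotypes: 2 Oo, 2 oo
round: 2, oval: 2
oval: 2 out of 4
Probability: 2/4 = 1/2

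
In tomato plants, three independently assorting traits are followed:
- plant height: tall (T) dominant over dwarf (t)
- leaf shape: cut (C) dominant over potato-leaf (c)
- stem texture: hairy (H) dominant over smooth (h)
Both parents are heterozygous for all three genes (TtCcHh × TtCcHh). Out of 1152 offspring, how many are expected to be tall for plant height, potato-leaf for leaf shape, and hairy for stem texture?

Trihybrid cross: TtCcHh × TtCcHh
Each trait segregates independently with a 3:1 phenotypic ratio, so each gene contributes 3/4 (dominant) or 1/4 (recessive).
Target: tall (plant height), potato-leaf (leaf shape), hairy (stem texture)
Probability = product of independent per-trait probabilities
= 3/4 × 1/4 × 3/4 = 9/64
Expected count = 9/64 × 1152 = 162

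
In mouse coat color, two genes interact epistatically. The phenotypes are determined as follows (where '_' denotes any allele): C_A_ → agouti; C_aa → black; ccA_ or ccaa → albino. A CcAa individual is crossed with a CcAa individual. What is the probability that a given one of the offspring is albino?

Cross: CcAa × CcAa — consider each gene separately:
C gene: Cc × Cc → 1 CC, 2 Cc, 1 cc → 3 C_ : 1 cc (out of 4)
A gene: Aa × Aa → 1 AA, 2 Aa, 1 aa → 3 A_ : 1 aa (out of 4)
Genotype classes (out of 4 × 4 = 16): C_A_ = 3×3 = 9; C_aa = 3×1 = 3; ccA_ = 1×3 = 3; ccaa = 1×1 = 1
Apply the phenotype rules: C_A_ (9) → agouti; C_aa (3) → black; ccA_ (3) + ccaa (1) → albino
Phenotype counts (out of 16): 9 agouti, 3 black, 4 albino
albino: 4 out of 16
Probability: 4/16 = 1/4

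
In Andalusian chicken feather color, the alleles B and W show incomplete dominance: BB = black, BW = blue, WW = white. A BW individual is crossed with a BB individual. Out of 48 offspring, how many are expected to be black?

Punnett square for BW × BB:
Offspring genotypes: 2 BB, 2 BW
Phenotype counts: 2 black, 2 blue
black: 2 out of 4 → fraction 1/2
Expected count = 1/2 × 48 = 24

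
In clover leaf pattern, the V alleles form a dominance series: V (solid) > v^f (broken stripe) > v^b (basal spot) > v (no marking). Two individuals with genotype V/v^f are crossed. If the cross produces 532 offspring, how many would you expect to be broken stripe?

Cross: V/v^f × V/v^f
Allele dominance: V > v^f > v^b > v
Offspring genotypes: 1 V/V, 2 V/v^f, 1 v^f/v^f
Phenotype counts: 3 solid, 1 broken stripe
broken stripe: 1 out of 4 → fraction 1/4
Expected count = 1/4 × 532 = 133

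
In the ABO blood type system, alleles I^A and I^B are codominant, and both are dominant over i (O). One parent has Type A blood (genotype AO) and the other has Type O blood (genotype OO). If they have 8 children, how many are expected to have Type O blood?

Cross: AO × OO
Possible offspring genotypes: 2 AO, 2 OO
Blood type counts: 2 Type A, 2 Type O
Probability of Type O: 2/4 = 1/2
Expected count = 1/2 × 8 = 4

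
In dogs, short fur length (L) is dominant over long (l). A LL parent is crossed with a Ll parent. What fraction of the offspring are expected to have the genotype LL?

Punnett square for LL × Ll:
Offspring genotypes: 2 LL, 2 Ll
Total offspring: 4
Count with target: 2
Probability: 2/4 = 1/2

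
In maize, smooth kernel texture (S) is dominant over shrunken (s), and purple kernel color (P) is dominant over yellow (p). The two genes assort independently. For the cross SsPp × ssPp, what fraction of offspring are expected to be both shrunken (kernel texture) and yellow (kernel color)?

Dihybrid cross SsPp × ssPp — consider each gene separately:
kernel texture: Ss × ss → 2 Ss, 2 ss → 2 S_ : 2 ss (out of 4)
kernel color: Pp × Pp → 1 PP, 2 Pp, 1 pp → 3 P_ : 1 pp (out of 4)
Looking for: shrunken (ss) and yellow (pp)
P(shrunken) = 2/4, P(yellow) = 1/4
P(both) = 2/4 × 1/4 = 2/16 = 1/8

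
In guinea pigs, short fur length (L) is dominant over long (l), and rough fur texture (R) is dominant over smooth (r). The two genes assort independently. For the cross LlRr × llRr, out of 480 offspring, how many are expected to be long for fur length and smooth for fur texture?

Dihybrid cross LlRr × llRr — consider each gene separately:
fur length: Ll × ll → 2 Ll, 2 ll → 2 L_ : 2 ll (out of 4)
fur texture: Rr × Rr → 1 RR, 2 Rr, 1 rr → 3 R_ : 1 rr (out of 4)
Looking for: long (ll) and smooth (rr)
P(long) = 2/4, P(smooth) = 1/4
P(both) = 2/4 × 1/4 = 2/16 = 1/8
Expected count = 1/8 × 480 = 60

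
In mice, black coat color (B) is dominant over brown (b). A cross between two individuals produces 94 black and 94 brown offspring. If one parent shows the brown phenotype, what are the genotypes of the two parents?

Observed offspring: 94 black, 94 brown
The observed ratio simplifies to 1:1. One parent shows brown, so its genotype must be bb. A 1:1 offspring split requires the other parent to be heterozygous (Bb).
Parent genotypes: bb × Bb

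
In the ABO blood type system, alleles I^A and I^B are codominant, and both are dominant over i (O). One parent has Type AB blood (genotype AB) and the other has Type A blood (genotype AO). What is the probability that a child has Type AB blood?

Cross: AB × AO
Possible offspring genotypes: 1 AA, 1 AO, 1 AB, 1 BO
Blood type counts: 2 Type A, 1 Type AB, 1 Type B
Probability of Type AB: 1/4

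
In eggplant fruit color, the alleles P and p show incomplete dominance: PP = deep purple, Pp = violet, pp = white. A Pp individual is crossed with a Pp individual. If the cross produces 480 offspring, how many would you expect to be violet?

Punnett square for Pp × Pp:
Offspring genotypes: 1 PP, 2 Pp, 1 pp
Phenotype counts: 1 deep purple, 2 violet, 1 white
violet: 2 out of 4 → fraction 1/2
Expected count = 1/2 × 480 = 240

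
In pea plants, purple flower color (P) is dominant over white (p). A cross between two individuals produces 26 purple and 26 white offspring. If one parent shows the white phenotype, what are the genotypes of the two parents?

Observed offspring: 26 purple, 26 white
The observed ratio simplifies to 1:1. One parent shows white, so its genotype must be pp. A 1:1 offspring split requires the other parent to be heterozygous (Pp).
Parent genotypes: pp × Pp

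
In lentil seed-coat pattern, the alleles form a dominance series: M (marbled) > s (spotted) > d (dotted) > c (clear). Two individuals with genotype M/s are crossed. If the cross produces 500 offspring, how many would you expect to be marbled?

Cross: M/s × M/s
Allele dominance: M > s > d > c
Offspring genotypes: 1 M/M, 2 M/s, 1 s/s
Phenotype counts: 3 marbled, 1 spotted
marbled: 3 out of 4 → fraction 3/4
Expected count = 3/4 × 500 = 375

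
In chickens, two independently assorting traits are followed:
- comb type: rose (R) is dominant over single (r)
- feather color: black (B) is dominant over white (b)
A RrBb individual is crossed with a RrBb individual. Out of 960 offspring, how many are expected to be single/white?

Dihybrid cross RrBb × RrBb — consider each gene separately:
comb type: Rr × Rr → 1 RR, 2 Rr, 1 rr → 3 R_ : 1 rr (out of 4)
feather color: Bb × Bb → 1 BB, 2 Bb, 1 bb → 3 B_ : 1 bb (out of 4)
Combine (counts out of 4 × 4 = 16): rose/black (R_B_) = 3×3 = 9; rose/white (R_bb) = 3×1 = 3; single/black (rrB_) = 1×3 = 3; single/white (rrbb) = 1×1 = 1
Phenotype counts (out of 16): 9 rose/black, 3 rose/white, 3 single/black, 1 single/white
single/white: 1 out of 16 → fraction 1/16
Expected count = 1/16 × 960 = 60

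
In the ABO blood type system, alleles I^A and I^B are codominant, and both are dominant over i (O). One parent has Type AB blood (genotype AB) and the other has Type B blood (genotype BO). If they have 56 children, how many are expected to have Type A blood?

Cross: AB × BO
Possible offspring genotypes: 1 AB, 1 AO, 1 BB, 1 BO
Blood type counts: 1 Type AB, 1 Type A, 2 Type B
Probability of Type A: 1/4
Expected count = 1/4 × 56 = 14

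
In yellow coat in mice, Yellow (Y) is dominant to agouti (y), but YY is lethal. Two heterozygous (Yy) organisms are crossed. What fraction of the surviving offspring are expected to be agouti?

Cross: Yy × Yy
Punnett square offspring (before lethality): 1 YY, 2 Yy, 1 yy
The YY genotype is lethal (embryos die); surviving offspring: 2 Yy, 1 yy
agouti: 1 out of 3
Probability: 1/3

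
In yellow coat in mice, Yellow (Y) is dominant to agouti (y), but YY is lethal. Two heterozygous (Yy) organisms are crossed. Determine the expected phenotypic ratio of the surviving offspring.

Cross: Yy × Yy
Punnett square offspring (before lethality): 1 YY, 2 Yy, 1 yy
The YY genotype is lethal (embryos die); surviving offspring: 2 Yy, 1 yy
Ratio: 2 yellow : 1 agouti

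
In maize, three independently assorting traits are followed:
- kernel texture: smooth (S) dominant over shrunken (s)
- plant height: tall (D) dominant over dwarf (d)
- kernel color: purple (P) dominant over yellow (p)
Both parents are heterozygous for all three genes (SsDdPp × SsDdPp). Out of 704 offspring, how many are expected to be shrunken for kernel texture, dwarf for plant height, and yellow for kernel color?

Trihybrid cross: SsDdPp × SsDdPp
Each trait segregates independently with a 3:1 phenotypic ratio, so each gene contributes 3/4 (dominant) or 1/4 (recessive).
Target: shrunken (kernel texture), dwarf (plant height), yellow (kernel color)
Probability = product of independent per-trait probabilities
= 1/4 × 1/4 × 1/4 = 1/64
Expected count = 1/64 × 704 = 11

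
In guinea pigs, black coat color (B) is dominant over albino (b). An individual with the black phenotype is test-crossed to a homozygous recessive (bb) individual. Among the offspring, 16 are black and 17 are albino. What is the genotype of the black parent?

Test cross: ? × bb
Offspring: 16 black, 17 albino — approximately 1:1.
A 1:1 ratio in a test cross indicates the unknown parent is heterozygous (Bb).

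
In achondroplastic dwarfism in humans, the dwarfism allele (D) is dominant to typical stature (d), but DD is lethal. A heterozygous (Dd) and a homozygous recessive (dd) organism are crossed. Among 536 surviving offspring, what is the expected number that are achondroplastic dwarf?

Cross: Dd × dd
Punnett square offspring (before lethality): 2 Dd, 2 dd
No DD offspring are produced in this cross.
achondroplastic dwarf: 2 out of 4 → fraction 1/2
Expected count = 1/2 × 536 = 268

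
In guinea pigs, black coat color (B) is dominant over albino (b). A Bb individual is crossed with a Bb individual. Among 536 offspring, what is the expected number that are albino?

Punnett square for Bb × Bb:
Offspring genotypes: 1 BB, 2 Bb, 1 bb
black: 3, albino: 1
albino: 1 out of 4 → fraction 1/4
Expected count = 1/4 × 536 = 134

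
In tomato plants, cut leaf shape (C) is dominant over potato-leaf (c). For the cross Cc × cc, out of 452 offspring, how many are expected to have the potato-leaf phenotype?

Punnett square for Cc × cc:
Offspring genotypes: 2 Cc, 2 cc
Total offspring: 4
Count with target: 2
Probability: 2/4 = 1/2
Expected count = 1/2 × 452 = 226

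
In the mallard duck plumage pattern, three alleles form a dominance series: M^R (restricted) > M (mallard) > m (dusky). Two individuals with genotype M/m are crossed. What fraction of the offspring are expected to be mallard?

Cross: M/m × M/m
Allele dominance: M^R > M > m
Offspring genotypes: 1 M/M, 2 M/m, 1 m/m
Phenotype counts: 3 mallard, 1 dusky
mallard: 3 out of 4
Probability: 3/4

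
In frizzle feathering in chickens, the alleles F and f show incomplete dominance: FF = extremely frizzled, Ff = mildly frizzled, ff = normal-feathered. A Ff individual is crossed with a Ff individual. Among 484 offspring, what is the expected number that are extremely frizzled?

Punnett square for Ff × Ff:
Offspring genotypes: 1 FF, 2 Ff, 1 ff
Phenotype counts: 1 extremely frizzled, 2 mildly frizzled, 1 normal-feathered
extremely frizzled: 1 out of 4 → fraction 1/4
Expected count = 1/4 × 484 = 121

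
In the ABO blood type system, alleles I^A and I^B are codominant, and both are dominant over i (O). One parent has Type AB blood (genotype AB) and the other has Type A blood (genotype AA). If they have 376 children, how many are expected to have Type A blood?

Cross: AB × AA
Possible offspring genotypes: 2 AA, 2 AB
Blood type counts: 2 Type A, 2 Type AB
Probability of Type A: 2/4 = 1/2
Expected count = 1/2 × 376 = 188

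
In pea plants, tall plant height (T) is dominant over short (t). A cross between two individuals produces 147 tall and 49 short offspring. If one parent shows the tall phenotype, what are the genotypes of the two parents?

Observed offspring: 147 tall, 49 short
The observed ratio simplifies to 3:1. Short (tt) offspring appear, so each parent must contribute one t allele. The parent stated to show tall carries T, so it is Tt. The other parent is then either Tt or tt: Tt × tt would give a 1:1 split, whereas Tt × Tt gives 3:1 — matching the data. So both parents are heterozygous (Tt × Tt).
Parent genotypes: Tt × Tt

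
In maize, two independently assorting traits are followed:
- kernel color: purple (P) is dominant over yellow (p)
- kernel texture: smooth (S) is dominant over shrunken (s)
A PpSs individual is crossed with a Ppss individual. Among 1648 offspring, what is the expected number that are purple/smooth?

Dihybrid cross PpSs × Ppss — consider each gene separately:
kernel color: Pp × Pp → 1 PP, 2 Pp, 1 pp → 3 P_ : 1 pp (out of 4)
kernel texture: Ss × ss → 2 Ss, 2 ss → 2 S_ : 2 ss (out of 4)
Combine (counts out of 4 × 4 = 16): purple/smooth (P_S_) = 3×2 = 6; purple/shrunken (P_ss) = 3×2 = 6; yellow/smooth (ppS_) = 1×2 = 2; yellow/shrunken (ppss) = 1×2 = 2
Phenotype counts (out of 16): 6 purple/smooth, 6 purple/shrunken, 2 yellow/smooth, 2 yellow/shrunken
purple/smooth: 6 out of 16 → fraction 3/8
Expected count = 3/8 × 1648 = 618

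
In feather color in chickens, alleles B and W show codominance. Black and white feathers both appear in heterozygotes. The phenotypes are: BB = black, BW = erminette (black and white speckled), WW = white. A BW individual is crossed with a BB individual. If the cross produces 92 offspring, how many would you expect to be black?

Punnett square for BW × BB:
Offspring genotypes: 2 BB, 2 BW
Phenotype counts: 2 black, 2 erminette (black and white speckled)
black: 2 out of 4 → fraction 1/2
Expected count = 1/2 × 92 = 46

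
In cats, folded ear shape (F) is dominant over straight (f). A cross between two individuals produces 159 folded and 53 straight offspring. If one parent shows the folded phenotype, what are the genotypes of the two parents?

Observed offspring: 159 folded, 53 straight
The observed ratio simplifies to 3:1. Straight (ff) offspring appear, so each parent must contribute one f allele. The parent stated to show folded carries F, so it is Ff. The other parent is then either Ff or ff: Ff × ff would give a 1:1 split, whereas Ff × Ff gives 3:1 — matching the data. So both parents are heterozygous (Ff × Ff).
Parent genotypes: Ff × Ff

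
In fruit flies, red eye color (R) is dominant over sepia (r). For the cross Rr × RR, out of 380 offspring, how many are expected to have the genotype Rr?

Punnett square for Rr × RR:
Offspring genotypes: 2 RR, 2 Rr
Total offspring: 4
Count with target: 2
Probability: 2/4 = 1/2
Expected count = 1/2 × 380 = 190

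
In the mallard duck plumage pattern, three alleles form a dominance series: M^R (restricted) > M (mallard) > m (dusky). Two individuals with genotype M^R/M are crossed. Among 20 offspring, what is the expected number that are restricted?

Cross: M^R/M × M^R/M
Allele dominance: M^R > M > m
Offspring genotypes: 1 M^R/M^R, 2 M^R/M, 1 M/M
Phenotype counts: 3 restricted, 1 mallard
restricted: 3 out of 4 → fraction 3/4
Expected count = 3/4 × 20 = 15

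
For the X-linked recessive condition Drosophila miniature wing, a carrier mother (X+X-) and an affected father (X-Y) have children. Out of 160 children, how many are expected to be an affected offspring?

Cross: X+X- × X-Y
Offspring: 1 X+X-, 1 X+Y, 1 X-X-, 1 X-Y
Probability of an affected offspring: 2/4 = 1/2
Expected count = 1/2 × 160 = 80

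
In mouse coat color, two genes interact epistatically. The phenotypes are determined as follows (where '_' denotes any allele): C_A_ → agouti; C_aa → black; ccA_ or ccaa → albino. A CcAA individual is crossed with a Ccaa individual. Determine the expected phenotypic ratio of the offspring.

Cross: CcAA × Ccaa — consider each gene separately:
C gene: Cc × Cc → 1 CC, 2 Cc, 1 cc → 3 C_ : 1 cc (out of 4)
A gene: AA × aa → 4 Aa → 4 A_ (out of 4)
Genotype classes (out of 4 × 4 = 16): C_A_ = 3×4 = 12; ccA_ = 1×4 = 4
Apply the phenotype rules: C_A_ (12) → agouti; ccA_ (4) → albino
Phenotype counts (out of 16): 12 agouti, 4 albino
Ratio: 3 agouti : 1 albino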